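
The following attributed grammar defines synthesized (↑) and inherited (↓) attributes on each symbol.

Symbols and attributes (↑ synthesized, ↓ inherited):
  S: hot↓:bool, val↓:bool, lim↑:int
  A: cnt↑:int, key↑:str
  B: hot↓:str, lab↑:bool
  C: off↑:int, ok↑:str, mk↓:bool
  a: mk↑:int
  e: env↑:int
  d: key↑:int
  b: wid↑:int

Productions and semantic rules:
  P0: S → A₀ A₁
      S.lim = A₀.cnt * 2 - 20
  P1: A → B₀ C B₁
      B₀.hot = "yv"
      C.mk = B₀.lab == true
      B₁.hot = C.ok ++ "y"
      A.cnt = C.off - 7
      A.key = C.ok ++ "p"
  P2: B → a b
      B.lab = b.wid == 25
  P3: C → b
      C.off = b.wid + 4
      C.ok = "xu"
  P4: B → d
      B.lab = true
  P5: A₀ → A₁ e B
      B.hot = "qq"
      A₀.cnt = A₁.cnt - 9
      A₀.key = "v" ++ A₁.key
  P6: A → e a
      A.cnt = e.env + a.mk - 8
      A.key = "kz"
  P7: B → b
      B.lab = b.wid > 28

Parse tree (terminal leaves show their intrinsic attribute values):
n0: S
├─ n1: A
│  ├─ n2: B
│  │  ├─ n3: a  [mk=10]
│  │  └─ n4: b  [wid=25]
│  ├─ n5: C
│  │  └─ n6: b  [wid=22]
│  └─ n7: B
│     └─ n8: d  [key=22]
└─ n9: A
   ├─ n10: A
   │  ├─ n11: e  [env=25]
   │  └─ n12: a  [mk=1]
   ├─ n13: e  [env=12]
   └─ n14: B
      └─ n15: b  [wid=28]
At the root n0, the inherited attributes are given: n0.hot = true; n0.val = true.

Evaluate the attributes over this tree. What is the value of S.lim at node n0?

18

1. n0.hot = true  [given at root]
2. n0.val = true  [given at root]
3. n2.hot = "yv"  ["yv"]
4. n3.mk = 10  [terminal]
5. n4.wid = 25  [terminal]
6. n2.lab = true  [b.wid == 25]
7. n5.mk = true  [B₀.lab == true]
8. n6.wid = 22  [terminal]
9. n5.off = 26  [b.wid + 4]
10. n5.ok = "xu"  ["xu"]
11. n7.hot = "xuy"  [C.ok ++ "y"]
12. n8.key = 22  [terminal]
13. n7.lab = true  [true]
14. n1.cnt = 19  [C.off - 7]
15. n1.key = "xup"  [C.ok ++ "p"]
16. n11.env = 25  [terminal]
17. n12.mk = 1  [terminal]
18. n10.cnt = 18  [e.env + a.mk - 8]
19. n10.key = "kz"  ["kz"]
20. n13.env = 12  [terminal]
21. n14.hot = "qq"  ["qq"]
22. n15.wid = 28  [terminal]
23. n14.lab = false  [b.wid > 28]
24. n9.cnt = 9  [A₁.cnt - 9]
25. n9.key = "vkz"  ["v" ++ A₁.key]
26. n0.lim = 18  [A₀.cnt * 2 - 20]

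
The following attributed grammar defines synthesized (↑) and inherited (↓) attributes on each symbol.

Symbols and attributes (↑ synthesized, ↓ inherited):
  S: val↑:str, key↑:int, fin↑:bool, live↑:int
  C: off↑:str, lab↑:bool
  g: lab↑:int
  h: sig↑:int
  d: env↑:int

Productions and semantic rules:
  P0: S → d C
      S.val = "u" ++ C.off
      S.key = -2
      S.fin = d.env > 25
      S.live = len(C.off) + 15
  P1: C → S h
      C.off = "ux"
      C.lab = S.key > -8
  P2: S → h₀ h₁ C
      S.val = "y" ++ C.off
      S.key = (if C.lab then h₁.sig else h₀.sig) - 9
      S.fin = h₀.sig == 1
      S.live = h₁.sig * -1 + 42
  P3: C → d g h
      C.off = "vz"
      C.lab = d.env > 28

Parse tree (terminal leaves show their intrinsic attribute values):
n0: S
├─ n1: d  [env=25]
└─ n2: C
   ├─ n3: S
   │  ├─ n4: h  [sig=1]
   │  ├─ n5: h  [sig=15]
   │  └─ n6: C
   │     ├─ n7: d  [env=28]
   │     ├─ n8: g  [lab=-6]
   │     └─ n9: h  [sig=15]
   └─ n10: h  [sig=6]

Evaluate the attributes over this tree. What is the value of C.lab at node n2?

false

1. n1.env = 25  [terminal]
2. n4.sig = 1  [terminal]
3. n5.sig = 15  [terminal]
4. n7.env = 28  [terminal]
5. n8.lab = -6  [terminal]
6. n9.sig = 15  [terminal]
7. n6.off = "vz"  ["vz"]
8. n6.lab = false  [d.env > 28]
9. n3.val = "yvz"  ["y" ++ C.off]
10. n3.key = -8  [(if C.lab then h₁.sig else h₀.sig) - 9]
11. n3.fin = true  [h₀.sig == 1]
12. n3.live = 27  [h₁.sig * -1 + 42]
13. n10.sig = 6  [terminal]
14. n2.off = "ux"  ["ux"]
15. n2.lab = false  [S.key > -8]
16. n0.val = "uux"  ["u" ++ C.off]
17. n0.key = -2  [-2]
18. n0.fin = false  [d.env > 25]
19. n0.live = 17  [len(C.off) + 15]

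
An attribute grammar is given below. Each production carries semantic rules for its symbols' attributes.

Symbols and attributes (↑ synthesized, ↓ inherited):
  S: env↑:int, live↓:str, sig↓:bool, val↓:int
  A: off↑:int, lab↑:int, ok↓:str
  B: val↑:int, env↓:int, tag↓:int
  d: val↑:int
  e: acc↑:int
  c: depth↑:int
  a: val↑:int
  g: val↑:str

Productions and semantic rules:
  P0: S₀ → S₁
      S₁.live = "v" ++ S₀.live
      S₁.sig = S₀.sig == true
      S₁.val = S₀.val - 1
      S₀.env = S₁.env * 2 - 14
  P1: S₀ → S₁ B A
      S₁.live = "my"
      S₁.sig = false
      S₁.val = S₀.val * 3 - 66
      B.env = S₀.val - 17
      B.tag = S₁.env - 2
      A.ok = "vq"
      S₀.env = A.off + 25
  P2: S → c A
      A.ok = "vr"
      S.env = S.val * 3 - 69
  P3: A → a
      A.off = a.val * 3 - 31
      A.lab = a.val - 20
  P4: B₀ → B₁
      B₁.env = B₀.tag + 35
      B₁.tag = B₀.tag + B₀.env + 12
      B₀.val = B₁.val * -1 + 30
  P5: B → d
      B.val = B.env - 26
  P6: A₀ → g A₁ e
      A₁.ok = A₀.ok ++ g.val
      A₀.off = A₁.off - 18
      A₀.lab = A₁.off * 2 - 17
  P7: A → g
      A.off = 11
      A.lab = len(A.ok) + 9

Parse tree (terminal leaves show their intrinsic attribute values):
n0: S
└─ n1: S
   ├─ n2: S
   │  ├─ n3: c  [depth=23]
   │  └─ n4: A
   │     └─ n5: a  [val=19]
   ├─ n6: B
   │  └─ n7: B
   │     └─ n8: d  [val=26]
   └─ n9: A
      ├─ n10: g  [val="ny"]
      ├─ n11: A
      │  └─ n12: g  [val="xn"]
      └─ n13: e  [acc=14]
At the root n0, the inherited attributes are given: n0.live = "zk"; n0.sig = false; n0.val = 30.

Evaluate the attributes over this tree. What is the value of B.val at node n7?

1. n0.live = "zk"  [given at root]
2. n0.sig = false  [given at root]
3. n0.val = 30  [given at root]
4. n1.live = "vzk"  ["v" ++ S₀.live]
5. n1.sig = false  [S₀.sig == true]
6. n1.val = 29  [S₀.val - 1]
7. n2.live = "my"  ["my"]
8. n2.sig = false  [false]
9. n2.val = 21  [S₀.val * 3 - 66]
10. n3.depth = 23  [terminal]
11. n4.ok = "vr"  ["vr"]
12. n5.val = 19  [terminal]
13. n4.off = 26  [a.val * 3 - 31]
14. n4.lab = -1  [a.val - 20]
15. n2.env = -6  [S.val * 3 - 69]
16. n6.env = 12  [S₀.val - 17]
17. n6.tag = -8  [S₁.env - 2]
18. n7.env = 27  [B₀.tag + 35]
19. n7.tag = 16  [B₀.tag + B₀.env + 12]
20. n8.val = 26  [terminal]
21. n7.val = 1  [B.env - 26]
22. n6.val = 29  [B₁.val * -1 + 30]
23. n9.ok = "vq"  ["vq"]
24. n10.val = "ny"  [terminal]
25. n11.ok = "vqny"  [A₀.ok ++ g.val]
26. n12.val = "xn"  [terminal]
27. n11.off = 11  [11]
28. n11.lab = 13  [len(A.ok) + 9]
29. n13.acc = 14  [terminal]
30. n9.off = -7  [A₁.off - 18]
31. n9.lab = 5  [A₁.off * 2 - 17]
32. n1.env = 18  [A.off + 25]
33. n0.env = 22  [S₁.env * 2 - 14]

1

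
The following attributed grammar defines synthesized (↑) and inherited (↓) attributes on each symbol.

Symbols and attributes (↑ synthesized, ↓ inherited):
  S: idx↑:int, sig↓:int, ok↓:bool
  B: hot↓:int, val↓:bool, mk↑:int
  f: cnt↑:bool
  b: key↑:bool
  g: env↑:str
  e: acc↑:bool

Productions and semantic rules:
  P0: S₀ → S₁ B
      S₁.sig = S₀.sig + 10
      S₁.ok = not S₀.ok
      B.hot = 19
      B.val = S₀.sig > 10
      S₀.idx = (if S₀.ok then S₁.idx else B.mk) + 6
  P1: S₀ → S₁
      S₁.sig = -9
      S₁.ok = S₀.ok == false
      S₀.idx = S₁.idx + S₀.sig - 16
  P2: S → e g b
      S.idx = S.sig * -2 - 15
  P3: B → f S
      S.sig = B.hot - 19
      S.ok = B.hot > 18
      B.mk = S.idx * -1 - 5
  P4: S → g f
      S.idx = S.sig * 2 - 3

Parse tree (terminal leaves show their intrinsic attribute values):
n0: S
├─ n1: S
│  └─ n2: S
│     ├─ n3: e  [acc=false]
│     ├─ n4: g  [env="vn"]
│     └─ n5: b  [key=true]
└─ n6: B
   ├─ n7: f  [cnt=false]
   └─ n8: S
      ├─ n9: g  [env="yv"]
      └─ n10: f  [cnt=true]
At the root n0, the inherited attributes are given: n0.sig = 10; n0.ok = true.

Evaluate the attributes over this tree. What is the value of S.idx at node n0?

13

1. n0.sig = 10  [given at root]
2. n0.ok = true  [given at root]
3. n1.sig = 20  [S₀.sig + 10]
4. n1.ok = false  [not S₀.ok]
5. n2.sig = -9  [-9]
6. n2.ok = true  [S₀.ok == false]
7. n3.acc = false  [terminal]
8. n4.env = "vn"  [terminal]
9. n5.key = true  [terminal]
10. n2.idx = 3  [S.sig * -2 - 15]
11. n1.idx = 7  [S₁.idx + S₀.sig - 16]
12. n6.hot = 19  [19]
13. n6.val = false  [S₀.sig > 10]
14. n7.cnt = false  [terminal]
15. n8.sig = 0  [B.hot - 19]
16. n8.ok = true  [B.hot > 18]
17. n9.env = "yv"  [terminal]
18. n10.cnt = true  [terminal]
19. n8.idx = -3  [S.sig * 2 - 3]
20. n6.mk = -2  [S.idx * -1 - 5]
21. n0.idx = 13  [(if S₀.ok then S₁.idx else B.mk) + 6]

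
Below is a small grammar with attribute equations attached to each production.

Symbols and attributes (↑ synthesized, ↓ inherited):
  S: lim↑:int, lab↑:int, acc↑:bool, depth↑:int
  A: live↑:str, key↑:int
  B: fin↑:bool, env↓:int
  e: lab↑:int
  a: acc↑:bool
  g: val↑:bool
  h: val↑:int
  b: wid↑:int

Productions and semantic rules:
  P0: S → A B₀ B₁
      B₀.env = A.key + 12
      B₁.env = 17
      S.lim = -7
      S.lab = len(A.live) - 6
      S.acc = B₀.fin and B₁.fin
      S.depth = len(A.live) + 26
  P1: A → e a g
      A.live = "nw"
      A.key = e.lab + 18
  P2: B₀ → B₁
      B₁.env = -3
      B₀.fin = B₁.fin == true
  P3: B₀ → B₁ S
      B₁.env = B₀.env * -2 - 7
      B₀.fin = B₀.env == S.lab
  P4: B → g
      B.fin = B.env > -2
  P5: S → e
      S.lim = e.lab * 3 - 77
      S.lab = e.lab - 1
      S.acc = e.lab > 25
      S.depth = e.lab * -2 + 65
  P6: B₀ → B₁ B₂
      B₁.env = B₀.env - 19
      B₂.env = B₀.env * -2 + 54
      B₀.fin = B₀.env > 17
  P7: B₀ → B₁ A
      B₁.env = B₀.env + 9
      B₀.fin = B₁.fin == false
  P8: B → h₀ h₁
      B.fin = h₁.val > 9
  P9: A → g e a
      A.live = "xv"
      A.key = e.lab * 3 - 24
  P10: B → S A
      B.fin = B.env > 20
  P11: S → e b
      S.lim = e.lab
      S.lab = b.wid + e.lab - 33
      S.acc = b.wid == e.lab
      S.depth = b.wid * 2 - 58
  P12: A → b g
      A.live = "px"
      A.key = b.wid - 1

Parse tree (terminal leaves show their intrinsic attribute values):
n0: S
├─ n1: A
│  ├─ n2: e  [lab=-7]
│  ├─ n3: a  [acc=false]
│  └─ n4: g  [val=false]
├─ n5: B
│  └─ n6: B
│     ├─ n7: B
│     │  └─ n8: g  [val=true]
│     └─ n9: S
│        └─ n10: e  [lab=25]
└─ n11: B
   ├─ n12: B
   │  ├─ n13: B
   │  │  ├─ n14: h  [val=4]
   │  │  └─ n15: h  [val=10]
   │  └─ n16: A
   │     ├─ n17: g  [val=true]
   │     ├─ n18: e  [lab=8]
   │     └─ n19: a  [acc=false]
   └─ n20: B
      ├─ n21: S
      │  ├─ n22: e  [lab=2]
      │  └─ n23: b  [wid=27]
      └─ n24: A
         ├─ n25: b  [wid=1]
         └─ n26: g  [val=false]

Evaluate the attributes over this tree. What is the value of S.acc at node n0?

false

1. n2.lab = -7  [terminal]
2. n3.acc = false  [terminal]
3. n4.val = false  [terminal]
4. n1.live = "nw"  ["nw"]
5. n1.key = 11  [e.lab + 18]
6. n5.env = 23  [A.key + 12]
7. n6.env = -3  [-3]
8. n7.env = -1  [B₀.env * -2 - 7]
9. n8.val = true  [terminal]
10. n7.fin = true  [B.env > -2]
11. n10.lab = 25  [terminal]
12. n9.lim = -2  [e.lab * 3 - 77]
13. n9.lab = 24  [e.lab - 1]
14. n9.acc = false  [e.lab > 25]
15. n9.depth = 15  [e.lab * -2 + 65]
16. n6.fin = false  [B₀.env == S.lab]
17. n5.fin = false  [B₁.fin == true]
18. n11.env = 17  [17]
19. n12.env = -2  [B₀.env - 19]
20. n13.env = 7  [B₀.env + 9]
21. n14.val = 4  [terminal]
22. n15.val = 10  [terminal]
23. n13.fin = true  [h₁.val > 9]
24. n17.val = true  [terminal]
25. n18.lab = 8  [terminal]
26. n19.acc = false  [terminal]
27. n16.live = "xv"  ["xv"]
28. n16.key = 0  [e.lab * 3 - 24]
29. n12.fin = false  [B₁.fin == false]
30. n20.env = 20  [B₀.env * -2 + 54]
31. n22.lab = 2  [terminal]
32. n23.wid = 27  [terminal]
33. n21.lim = 2  [e.lab]
34. n21.lab = -4  [b.wid + e.lab - 33]
35. n21.acc = false  [b.wid == e.lab]
36. n21.depth = -4  [b.wid * 2 - 58]
37. n25.wid = 1  [terminal]
38. n26.val = false  [terminal]
39. n24.live = "px"  ["px"]
40. n24.key = 0  [b.wid - 1]
41. n20.fin = false  [B.env > 20]
42. n11.fin = false  [B₀.env > 17]
43. n0.lim = -7  [-7]
44. n0.lab = -4  [len(A.live) - 6]
45. n0.acc = false  [B₀.fin and B₁.fin]
46. n0.depth = 28  [len(A.live) + 26]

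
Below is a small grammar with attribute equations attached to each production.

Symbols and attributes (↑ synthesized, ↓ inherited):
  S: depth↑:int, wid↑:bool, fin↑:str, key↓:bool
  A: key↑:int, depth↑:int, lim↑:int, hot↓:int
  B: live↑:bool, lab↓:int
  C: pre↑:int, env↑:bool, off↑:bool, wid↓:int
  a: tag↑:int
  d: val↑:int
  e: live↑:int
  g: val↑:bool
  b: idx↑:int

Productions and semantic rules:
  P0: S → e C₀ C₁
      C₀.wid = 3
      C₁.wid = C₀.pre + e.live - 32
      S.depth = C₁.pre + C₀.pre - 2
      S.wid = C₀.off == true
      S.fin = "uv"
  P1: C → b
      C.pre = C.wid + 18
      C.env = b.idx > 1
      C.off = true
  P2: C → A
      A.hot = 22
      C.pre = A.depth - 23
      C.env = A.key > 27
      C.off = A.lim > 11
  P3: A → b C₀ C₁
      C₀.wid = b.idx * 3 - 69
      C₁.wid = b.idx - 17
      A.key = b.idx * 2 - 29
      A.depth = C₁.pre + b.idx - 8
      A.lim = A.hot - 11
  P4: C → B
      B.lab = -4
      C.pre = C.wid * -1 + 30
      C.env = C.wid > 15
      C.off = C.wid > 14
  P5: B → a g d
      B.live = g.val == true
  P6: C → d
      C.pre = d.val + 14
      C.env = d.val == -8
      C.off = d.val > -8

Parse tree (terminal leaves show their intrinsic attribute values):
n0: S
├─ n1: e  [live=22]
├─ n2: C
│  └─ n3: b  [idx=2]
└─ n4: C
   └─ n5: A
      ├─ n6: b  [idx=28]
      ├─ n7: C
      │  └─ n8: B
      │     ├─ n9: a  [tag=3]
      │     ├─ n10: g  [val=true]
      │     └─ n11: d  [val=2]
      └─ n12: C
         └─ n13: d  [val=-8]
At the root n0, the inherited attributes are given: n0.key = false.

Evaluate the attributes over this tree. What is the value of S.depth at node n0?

22

1. n0.key = false  [given at root]
2. n1.live = 22  [terminal]
3. n2.wid = 3  [3]
4. n3.idx = 2  [terminal]
5. n2.pre = 21  [C.wid + 18]
6. n2.env = true  [b.idx > 1]
7. n2.off = true  [true]
8. n4.wid = 11  [C₀.pre + e.live - 32]
9. n5.hot = 22  [22]
10. n6.idx = 28  [terminal]
11. n7.wid = 15  [b.idx * 3 - 69]
12. n8.lab = -4  [-4]
13. n9.tag = 3  [terminal]
14. n10.val = true  [terminal]
15. n11.val = 2  [terminal]
16. n8.live = true  [g.val == true]
17. n7.pre = 15  [C.wid * -1 + 30]
18. n7.env = false  [C.wid > 15]
19. n7.off = true  [C.wid > 14]
20. n12.wid = 11  [b.idx - 17]
21. n13.val = -8  [terminal]
22. n12.pre = 6  [d.val + 14]
23. n12.env = true  [d.val == -8]
24. n12.off = false  [d.val > -8]
25. n5.key = 27  [b.idx * 2 - 29]
26. n5.depth = 26  [C₁.pre + b.idx - 8]
27. n5.lim = 11  [A.hot - 11]
28. n4.pre = 3  [A.depth - 23]
29. n4.env = false  [A.key > 27]
30. n4.off = false  [A.lim > 11]
31. n0.depth = 22  [C₁.pre + C₀.pre - 2]
32. n0.wid = true  [C₀.off == true]
33. n0.fin = "uv"  ["uv"]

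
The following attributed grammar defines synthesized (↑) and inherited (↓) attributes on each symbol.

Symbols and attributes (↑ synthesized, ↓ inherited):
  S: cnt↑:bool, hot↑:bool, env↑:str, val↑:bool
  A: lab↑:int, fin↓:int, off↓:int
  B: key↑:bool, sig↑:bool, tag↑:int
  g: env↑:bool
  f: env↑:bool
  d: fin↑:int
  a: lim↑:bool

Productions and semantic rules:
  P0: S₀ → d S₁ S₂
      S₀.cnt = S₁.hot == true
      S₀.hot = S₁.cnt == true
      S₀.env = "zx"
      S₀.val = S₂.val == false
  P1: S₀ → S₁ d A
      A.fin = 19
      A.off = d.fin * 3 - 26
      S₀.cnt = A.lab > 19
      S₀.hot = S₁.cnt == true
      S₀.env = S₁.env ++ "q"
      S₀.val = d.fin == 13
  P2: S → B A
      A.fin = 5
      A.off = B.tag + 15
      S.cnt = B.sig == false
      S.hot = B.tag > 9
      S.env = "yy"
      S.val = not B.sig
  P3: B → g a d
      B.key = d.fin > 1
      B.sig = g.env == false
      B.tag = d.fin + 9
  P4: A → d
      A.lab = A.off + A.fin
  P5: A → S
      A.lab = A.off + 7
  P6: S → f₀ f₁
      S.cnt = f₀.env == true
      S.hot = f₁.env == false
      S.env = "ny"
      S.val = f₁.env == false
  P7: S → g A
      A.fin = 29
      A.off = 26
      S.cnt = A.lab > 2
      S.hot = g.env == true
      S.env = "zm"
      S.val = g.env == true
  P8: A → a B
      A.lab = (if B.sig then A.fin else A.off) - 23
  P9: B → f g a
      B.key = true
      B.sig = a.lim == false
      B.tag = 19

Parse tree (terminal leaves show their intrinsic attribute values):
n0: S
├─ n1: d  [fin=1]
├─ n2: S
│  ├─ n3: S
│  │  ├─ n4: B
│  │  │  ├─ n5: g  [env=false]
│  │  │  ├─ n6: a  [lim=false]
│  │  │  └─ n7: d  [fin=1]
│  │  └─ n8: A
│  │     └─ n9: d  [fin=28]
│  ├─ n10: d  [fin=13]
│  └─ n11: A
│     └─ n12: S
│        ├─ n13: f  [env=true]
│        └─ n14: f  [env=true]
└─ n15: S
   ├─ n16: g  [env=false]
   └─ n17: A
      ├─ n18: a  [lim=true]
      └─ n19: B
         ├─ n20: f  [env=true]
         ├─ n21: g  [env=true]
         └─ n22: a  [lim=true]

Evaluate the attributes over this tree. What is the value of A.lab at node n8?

1. n1.fin = 1  [terminal]
2. n5.env = false  [terminal]
3. n6.lim = false  [terminal]
4. n7.fin = 1  [terminal]
5. n4.key = false  [d.fin > 1]
6. n4.sig = true  [g.env == false]
7. n4.tag = 10  [d.fin + 9]
8. n8.fin = 5  [5]
9. n8.off = 25  [B.tag + 15]
10. n9.fin = 28  [terminal]
11. n8.lab = 30  [A.off + A.fin]
12. n3.cnt = false  [B.sig == false]
13. n3.hot = true  [B.tag > 9]
14. n3.env = "yy"  ["yy"]
15. n3.val = false  [not B.sig]
16. n10.fin = 13  [terminal]
17. n11.fin = 19  [19]
18. n11.off = 13  [d.fin * 3 - 26]
19. n13.env = true  [terminal]
20. n14.env = true  [terminal]
21. n12.cnt = true  [f₀.env == true]
22. n12.hot = false  [f₁.env == false]
23. n12.env = "ny"  ["ny"]
24. n12.val = false  [f₁.env == false]
25. n11.lab = 20  [A.off + 7]
26. n2.cnt = true  [A.lab > 19]
27. n2.hot = false  [S₁.cnt == true]
28. n2.env = "yyq"  [S₁.env ++ "q"]
29. n2.val = true  [d.fin == 13]
30. n16.env = false  [terminal]
31. n17.fin = 29  [29]
32. n17.off = 26  [26]
33. n18.lim = true  [terminal]
34. n20.env = true  [terminal]
35. n21.env = true  [terminal]
36. n22.lim = true  [terminal]
37. n19.key = true  [true]
38. n19.sig = false  [a.lim == false]
39. n19.tag = 19  [19]
40. n17.lab = 3  [(if B.sig then A.fin else A.off) - 23]
41. n15.cnt = true  [A.lab > 2]
42. n15.hot = false  [g.env == true]
43. n15.env = "zm"  ["zm"]
44. n15.val = false  [g.env == true]
45. n0.cnt = false  [S₁.hot == true]
46. n0.hot = true  [S₁.cnt == true]
47. n0.env = "zx"  ["zx"]
48. n0.val = true  [S₂.val == false]

30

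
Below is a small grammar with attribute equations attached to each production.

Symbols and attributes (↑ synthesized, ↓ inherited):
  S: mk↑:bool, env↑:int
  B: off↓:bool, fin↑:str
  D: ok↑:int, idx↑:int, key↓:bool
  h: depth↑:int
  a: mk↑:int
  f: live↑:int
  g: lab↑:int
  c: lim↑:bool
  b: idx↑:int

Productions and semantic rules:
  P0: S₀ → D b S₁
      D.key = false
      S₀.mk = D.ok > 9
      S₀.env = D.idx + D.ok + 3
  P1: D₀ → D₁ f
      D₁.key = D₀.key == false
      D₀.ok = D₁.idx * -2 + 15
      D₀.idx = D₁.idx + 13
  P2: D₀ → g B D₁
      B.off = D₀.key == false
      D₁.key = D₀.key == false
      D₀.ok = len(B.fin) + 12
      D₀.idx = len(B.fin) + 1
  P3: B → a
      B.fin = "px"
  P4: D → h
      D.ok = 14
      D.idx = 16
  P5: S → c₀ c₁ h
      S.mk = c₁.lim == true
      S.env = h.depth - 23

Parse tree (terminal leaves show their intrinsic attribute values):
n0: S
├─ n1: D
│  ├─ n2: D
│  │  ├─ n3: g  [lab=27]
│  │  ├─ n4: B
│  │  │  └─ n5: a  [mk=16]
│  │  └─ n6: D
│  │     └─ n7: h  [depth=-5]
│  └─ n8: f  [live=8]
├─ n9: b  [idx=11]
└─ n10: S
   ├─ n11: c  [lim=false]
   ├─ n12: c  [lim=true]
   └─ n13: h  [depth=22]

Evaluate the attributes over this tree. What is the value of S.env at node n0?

1. n1.key = false  [false]
2. n2.key = true  [D₀.key == false]
3. n3.lab = 27  [terminal]
4. n4.off = false  [D₀.key == false]
5. n5.mk = 16  [terminal]
6. n4.fin = "px"  ["px"]
7. n6.key = false  [D₀.key == false]
8. n7.depth = -5  [terminal]
9. n6.ok = 14  [14]
10. n6.idx = 16  [16]
11. n2.ok = 14  [len(B.fin) + 12]
12. n2.idx = 3  [len(B.fin) + 1]
13. n8.live = 8  [terminal]
14. n1.ok = 9  [D₁.idx * -2 + 15]
15. n1.idx = 16  [D₁.idx + 13]
16. n9.idx = 11  [terminal]
17. n11.lim = false  [terminal]
18. n12.lim = true  [terminal]
19. n13.depth = 22  [terminal]
20. n10.mk = true  [c₁.lim == true]
21. n10.env = -1  [h.depth - 23]
22. n0.mk = false  [D.ok > 9]
23. n0.env = 28  [D.idx + D.ok + 3]

28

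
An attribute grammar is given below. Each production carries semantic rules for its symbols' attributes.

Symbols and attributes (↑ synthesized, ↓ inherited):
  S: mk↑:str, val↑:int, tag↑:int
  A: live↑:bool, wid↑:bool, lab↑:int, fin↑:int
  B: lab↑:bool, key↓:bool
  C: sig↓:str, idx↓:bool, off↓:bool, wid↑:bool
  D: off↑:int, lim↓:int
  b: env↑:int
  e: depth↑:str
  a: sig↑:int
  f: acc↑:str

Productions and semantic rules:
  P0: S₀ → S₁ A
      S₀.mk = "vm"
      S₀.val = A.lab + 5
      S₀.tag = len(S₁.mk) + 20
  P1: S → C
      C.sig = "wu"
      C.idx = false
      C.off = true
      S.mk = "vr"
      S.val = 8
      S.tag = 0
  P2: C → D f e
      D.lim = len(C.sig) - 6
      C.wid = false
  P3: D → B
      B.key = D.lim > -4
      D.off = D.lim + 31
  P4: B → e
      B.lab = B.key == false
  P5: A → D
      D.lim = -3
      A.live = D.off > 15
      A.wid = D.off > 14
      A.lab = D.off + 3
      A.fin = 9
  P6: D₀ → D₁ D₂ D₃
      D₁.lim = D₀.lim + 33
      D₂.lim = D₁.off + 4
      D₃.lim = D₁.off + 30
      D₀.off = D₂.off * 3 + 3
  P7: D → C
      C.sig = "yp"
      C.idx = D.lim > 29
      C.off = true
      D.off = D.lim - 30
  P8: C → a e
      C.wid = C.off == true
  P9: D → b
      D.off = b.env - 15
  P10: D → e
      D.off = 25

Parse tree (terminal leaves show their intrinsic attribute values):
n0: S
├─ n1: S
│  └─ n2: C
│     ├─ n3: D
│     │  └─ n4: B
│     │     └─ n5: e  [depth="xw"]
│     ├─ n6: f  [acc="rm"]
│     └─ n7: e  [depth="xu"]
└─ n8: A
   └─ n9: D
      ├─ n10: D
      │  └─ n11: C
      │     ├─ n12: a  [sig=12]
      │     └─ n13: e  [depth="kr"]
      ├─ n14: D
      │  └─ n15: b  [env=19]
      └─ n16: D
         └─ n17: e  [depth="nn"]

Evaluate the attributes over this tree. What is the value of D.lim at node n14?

4

1. n2.sig = "wu"  ["wu"]
2. n2.idx = false  [false]
3. n2.off = true  [true]
4. n3.lim = -4  [len(C.sig) - 6]
5. n4.key = false  [D.lim > -4]
6. n5.depth = "xw"  [terminal]
7. n4.lab = true  [B.key == false]
8. n3.off = 27  [D.lim + 31]
9. n6.acc = "rm"  [terminal]
10. n7.depth = "xu"  [terminal]
11. n2.wid = false  [false]
12. n1.mk = "vr"  ["vr"]
13. n1.val = 8  [8]
14. n1.tag = 0  [0]
15. n9.lim = -3  [-3]
16. n10.lim = 30  [D₀.lim + 33]
17. n11.sig = "yp"  ["yp"]
18. n11.idx = true  [D.lim > 29]
19. n11.off = true  [true]
20. n12.sig = 12  [terminal]
21. n13.depth = "kr"  [terminal]
22. n11.wid = true  [C.off == true]
23. n10.off = 0  [D.lim - 30]
24. n14.lim = 4  [D₁.off + 4]
25. n15.env = 19  [terminal]
26. n14.off = 4  [b.env - 15]
27. n16.lim = 30  [D₁.off + 30]
28. n17.depth = "nn"  [terminal]
29. n16.off = 25  [25]
30. n9.off = 15  [D₂.off * 3 + 3]
31. n8.live = false  [D.off > 15]
32. n8.wid = true  [D.off > 14]
33. n8.lab = 18  [D.off + 3]
34. n8.fin = 9  [9]
35. n0.mk = "vm"  ["vm"]
36. n0.val = 23  [A.lab + 5]
37. n0.tag = 22  [len(S₁.mk) + 20]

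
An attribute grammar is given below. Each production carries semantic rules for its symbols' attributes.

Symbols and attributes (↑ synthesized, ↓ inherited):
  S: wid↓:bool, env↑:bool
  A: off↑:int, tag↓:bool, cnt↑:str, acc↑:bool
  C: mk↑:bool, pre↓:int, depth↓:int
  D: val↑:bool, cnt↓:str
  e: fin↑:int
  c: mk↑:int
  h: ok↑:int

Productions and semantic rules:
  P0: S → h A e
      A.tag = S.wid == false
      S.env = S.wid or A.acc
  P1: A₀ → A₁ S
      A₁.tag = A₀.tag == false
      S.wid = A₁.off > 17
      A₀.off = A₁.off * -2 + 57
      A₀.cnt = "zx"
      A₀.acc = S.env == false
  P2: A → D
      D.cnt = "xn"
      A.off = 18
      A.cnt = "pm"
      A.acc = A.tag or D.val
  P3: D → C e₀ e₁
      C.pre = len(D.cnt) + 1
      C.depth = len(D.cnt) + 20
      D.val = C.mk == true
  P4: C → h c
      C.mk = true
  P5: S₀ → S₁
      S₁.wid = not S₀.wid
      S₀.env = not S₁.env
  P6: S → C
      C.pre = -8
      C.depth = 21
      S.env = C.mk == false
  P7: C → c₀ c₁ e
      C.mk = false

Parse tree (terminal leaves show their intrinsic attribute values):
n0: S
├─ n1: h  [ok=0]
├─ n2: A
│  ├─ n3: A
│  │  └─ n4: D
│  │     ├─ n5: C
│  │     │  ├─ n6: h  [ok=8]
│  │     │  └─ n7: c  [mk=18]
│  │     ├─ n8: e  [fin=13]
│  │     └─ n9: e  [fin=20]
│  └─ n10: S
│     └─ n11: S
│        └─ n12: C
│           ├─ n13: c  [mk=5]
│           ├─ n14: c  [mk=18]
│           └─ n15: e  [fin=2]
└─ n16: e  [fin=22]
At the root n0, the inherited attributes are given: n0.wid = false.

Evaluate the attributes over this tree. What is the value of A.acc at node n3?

1. n0.wid = false  [given at root]
2. n1.ok = 0  [terminal]
3. n2.tag = true  [S.wid == false]
4. n3.tag = false  [A₀.tag == false]
5. n4.cnt = "xn"  ["xn"]
6. n5.pre = 3  [len(D.cnt) + 1]
7. n5.depth = 22  [len(D.cnt) + 20]
8. n6.ok = 8  [terminal]
9. n7.mk = 18  [terminal]
10. n5.mk = true  [true]
11. n8.fin = 13  [terminal]
12. n9.fin = 20  [terminal]
13. n4.val = true  [C.mk == true]
14. n3.off = 18  [18]
15. n3.cnt = "pm"  ["pm"]
16. n3.acc = true  [A.tag or D.val]
17. n10.wid = true  [A₁.off > 17]
18. n11.wid = false  [not S₀.wid]
19. n12.pre = -8  [-8]
20. n12.depth = 21  [21]
21. n13.mk = 5  [terminal]
22. n14.mk = 18  [terminal]
23. n15.fin = 2  [terminal]
24. n12.mk = false  [false]
25. n11.env = true  [C.mk == false]
26. n10.env = false  [not S₁.env]
27. n2.off = 21  [A₁.off * -2 + 57]
28. n2.cnt = "zx"  ["zx"]
29. n2.acc = true  [S.env == false]
30. n16.fin = 22  [terminal]
31. n0.env = true  [S.wid or A.acc]

true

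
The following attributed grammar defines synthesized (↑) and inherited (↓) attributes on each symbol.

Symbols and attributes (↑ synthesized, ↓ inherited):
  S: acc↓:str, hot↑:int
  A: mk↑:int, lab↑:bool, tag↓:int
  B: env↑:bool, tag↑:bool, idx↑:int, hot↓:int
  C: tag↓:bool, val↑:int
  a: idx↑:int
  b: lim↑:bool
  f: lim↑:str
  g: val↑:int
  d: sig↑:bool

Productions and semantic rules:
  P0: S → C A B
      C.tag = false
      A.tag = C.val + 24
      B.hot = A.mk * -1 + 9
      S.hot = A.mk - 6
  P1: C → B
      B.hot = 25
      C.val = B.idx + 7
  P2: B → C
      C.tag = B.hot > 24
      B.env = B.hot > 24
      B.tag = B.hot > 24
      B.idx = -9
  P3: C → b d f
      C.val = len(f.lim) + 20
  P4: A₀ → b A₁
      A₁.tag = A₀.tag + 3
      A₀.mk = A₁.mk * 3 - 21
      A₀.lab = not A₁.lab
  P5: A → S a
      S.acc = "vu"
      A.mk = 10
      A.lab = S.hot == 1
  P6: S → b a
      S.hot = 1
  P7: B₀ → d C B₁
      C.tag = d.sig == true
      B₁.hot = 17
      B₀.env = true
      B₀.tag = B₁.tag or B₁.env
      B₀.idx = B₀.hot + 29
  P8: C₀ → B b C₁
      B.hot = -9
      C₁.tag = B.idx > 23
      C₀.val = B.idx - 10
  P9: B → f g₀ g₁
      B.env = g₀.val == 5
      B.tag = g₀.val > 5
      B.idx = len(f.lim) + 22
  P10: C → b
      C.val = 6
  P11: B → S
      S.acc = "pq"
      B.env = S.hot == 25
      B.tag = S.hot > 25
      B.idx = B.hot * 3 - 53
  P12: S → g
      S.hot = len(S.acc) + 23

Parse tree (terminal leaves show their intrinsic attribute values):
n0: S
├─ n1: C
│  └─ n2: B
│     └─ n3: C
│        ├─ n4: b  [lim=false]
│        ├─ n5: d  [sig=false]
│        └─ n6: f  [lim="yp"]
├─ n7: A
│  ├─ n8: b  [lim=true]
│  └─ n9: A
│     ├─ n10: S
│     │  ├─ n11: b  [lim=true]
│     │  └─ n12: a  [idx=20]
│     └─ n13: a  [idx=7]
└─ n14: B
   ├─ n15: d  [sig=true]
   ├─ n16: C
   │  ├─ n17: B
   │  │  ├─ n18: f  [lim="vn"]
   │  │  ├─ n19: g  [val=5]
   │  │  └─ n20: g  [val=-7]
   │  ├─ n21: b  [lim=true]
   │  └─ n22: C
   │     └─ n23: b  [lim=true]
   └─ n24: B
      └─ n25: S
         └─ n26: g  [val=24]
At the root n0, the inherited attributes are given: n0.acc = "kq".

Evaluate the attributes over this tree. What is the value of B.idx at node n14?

1. n0.acc = "kq"  [given at root]
2. n1.tag = false  [false]
3. n2.hot = 25  [25]
4. n3.tag = true  [B.hot > 24]
5. n4.lim = false  [terminal]
6. n5.sig = false  [terminal]
7. n6.lim = "yp"  [terminal]
8. n3.val = 22  [len(f.lim) + 20]
9. n2.env = true  [B.hot > 24]
10. n2.tag = true  [B.hot > 24]
11. n2.idx = -9  [-9]
12. n1.val = -2  [B.idx + 7]
13. n7.tag = 22  [C.val + 24]
14. n8.lim = true  [terminal]
15. n9.tag = 25  [A₀.tag + 3]
16. n10.acc = "vu"  ["vu"]
17. n11.lim = true  [terminal]
18. n12.idx = 20  [terminal]
19. n10.hot = 1  [1]
20. n13.idx = 7  [terminal]
21. n9.mk = 10  [10]
22. n9.lab = true  [S.hot == 1]
23. n7.mk = 9  [A₁.mk * 3 - 21]
24. n7.lab = false  [not A₁.lab]
25. n14.hot = 0  [A.mk * -1 + 9]
26. n15.sig = true  [terminal]
27. n16.tag = true  [d.sig == true]
28. n17.hot = -9  [-9]
29. n18.lim = "vn"  [terminal]
30. n19.val = 5  [terminal]
31. n20.val = -7  [terminal]
32. n17.env = true  [g₀.val == 5]
33. n17.tag = false  [g₀.val > 5]
34. n17.idx = 24  [len(f.lim) + 22]
35. n21.lim = true  [terminal]
36. n22.tag = true  [B.idx > 23]
37. n23.lim = true  [terminal]
38. n22.val = 6  [6]
39. n16.val = 14  [B.idx - 10]
40. n24.hot = 17  [17]
41. n25.acc = "pq"  ["pq"]
42. n26.val = 24  [terminal]
43. n25.hot = 25  [len(S.acc) + 23]
44. n24.env = true  [S.hot == 25]
45. n24.tag = false  [S.hot > 25]
46. n24.idx = -2  [B.hot * 3 - 53]
47. n14.env = true  [true]
48. n14.tag = true  [B₁.tag or B₁.env]
49. n14.idx = 29  [B₀.hot + 29]
50. n0.hot = 3  [A.mk - 6]

29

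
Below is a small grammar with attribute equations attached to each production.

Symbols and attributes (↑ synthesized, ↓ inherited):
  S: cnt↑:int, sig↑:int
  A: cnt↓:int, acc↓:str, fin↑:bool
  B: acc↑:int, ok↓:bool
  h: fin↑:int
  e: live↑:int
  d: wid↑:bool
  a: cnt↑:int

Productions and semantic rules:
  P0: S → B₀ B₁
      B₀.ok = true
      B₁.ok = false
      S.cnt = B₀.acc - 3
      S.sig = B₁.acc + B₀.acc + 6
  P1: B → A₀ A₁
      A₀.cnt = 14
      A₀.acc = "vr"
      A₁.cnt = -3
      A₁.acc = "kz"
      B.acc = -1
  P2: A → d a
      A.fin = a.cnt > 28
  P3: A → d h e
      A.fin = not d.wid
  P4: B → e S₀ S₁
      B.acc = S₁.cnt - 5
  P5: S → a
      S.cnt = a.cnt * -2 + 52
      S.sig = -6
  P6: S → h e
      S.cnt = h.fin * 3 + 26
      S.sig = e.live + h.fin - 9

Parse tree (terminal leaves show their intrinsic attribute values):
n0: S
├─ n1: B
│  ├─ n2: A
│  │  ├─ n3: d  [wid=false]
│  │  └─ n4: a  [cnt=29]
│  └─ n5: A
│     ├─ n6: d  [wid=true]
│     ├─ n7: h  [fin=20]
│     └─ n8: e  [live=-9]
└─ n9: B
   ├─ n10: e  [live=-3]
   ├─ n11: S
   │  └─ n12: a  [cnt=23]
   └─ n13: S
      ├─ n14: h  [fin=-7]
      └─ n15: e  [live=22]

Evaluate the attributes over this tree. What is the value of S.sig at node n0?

1. n1.ok = true  [true]
2. n2.cnt = 14  [14]
3. n2.acc = "vr"  ["vr"]
4. n3.wid = false  [terminal]
5. n4.cnt = 29  [terminal]
6. n2.fin = true  [a.cnt > 28]
7. n5.cnt = -3  [-3]
8. n5.acc = "kz"  ["kz"]
9. n6.wid = true  [terminal]
10. n7.fin = 20  [terminal]
11. n8.live = -9  [terminal]
12. n5.fin = false  [not d.wid]
13. n1.acc = -1  [-1]
14. n9.ok = false  [false]
15. n10.live = -3  [terminal]
16. n12.cnt = 23  [terminal]
17. n11.cnt = 6  [a.cnt * -2 + 52]
18. n11.sig = -6  [-6]
19. n14.fin = -7  [terminal]
20. n15.live = 22  [terminal]
21. n13.cnt = 5  [h.fin * 3 + 26]
22. n13.sig = 6  [e.live + h.fin - 9]
23. n9.acc = 0  [S₁.cnt - 5]
24. n0.cnt = -4  [B₀.acc - 3]
25. n0.sig = 5  [B₁.acc + B₀.acc + 6]

5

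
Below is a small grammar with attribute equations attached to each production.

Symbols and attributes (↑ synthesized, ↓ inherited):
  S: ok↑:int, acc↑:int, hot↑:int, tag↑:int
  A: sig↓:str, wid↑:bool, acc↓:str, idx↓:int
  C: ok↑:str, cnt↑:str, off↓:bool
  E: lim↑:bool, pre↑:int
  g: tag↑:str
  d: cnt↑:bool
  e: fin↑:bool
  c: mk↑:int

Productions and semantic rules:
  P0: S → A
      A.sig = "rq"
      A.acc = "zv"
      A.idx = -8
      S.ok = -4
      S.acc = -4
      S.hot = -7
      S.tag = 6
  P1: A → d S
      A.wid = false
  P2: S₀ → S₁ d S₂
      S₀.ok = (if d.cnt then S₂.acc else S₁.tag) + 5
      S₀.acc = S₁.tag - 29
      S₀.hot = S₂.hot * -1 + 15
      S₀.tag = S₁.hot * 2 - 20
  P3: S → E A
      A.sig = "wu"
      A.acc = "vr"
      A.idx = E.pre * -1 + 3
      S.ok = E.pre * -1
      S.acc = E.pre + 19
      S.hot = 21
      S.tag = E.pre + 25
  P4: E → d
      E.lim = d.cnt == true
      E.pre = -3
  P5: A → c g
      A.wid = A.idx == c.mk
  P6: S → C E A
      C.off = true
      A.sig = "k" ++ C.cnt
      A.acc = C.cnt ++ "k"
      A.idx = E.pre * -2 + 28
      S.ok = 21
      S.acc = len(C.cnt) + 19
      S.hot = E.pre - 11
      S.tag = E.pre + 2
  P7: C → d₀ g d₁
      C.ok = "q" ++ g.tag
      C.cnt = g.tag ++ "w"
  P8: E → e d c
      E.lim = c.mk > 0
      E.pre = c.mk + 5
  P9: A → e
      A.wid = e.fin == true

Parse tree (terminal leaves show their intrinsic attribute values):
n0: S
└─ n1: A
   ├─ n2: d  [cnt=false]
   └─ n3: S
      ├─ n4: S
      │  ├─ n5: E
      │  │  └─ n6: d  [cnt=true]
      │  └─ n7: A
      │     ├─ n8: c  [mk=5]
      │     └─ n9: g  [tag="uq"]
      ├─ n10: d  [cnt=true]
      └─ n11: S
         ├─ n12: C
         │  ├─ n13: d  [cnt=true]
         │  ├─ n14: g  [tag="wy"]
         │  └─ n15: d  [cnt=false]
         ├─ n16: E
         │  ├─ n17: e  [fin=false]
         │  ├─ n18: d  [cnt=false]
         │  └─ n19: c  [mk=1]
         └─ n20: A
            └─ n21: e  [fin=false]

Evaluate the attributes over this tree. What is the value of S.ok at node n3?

1. n1.sig = "rq"  ["rq"]
2. n1.acc = "zv"  ["zv"]
3. n1.idx = -8  [-8]
4. n2.cnt = false  [terminal]
5. n6.cnt = true  [terminal]
6. n5.lim = true  [d.cnt == true]
7. n5.pre = -3  [-3]
8. n7.sig = "wu"  ["wu"]
9. n7.acc = "vr"  ["vr"]
10. n7.idx = 6  [E.pre * -1 + 3]
11. n8.mk = 5  [terminal]
12. n9.tag = "uq"  [terminal]
13. n7.wid = false  [A.idx == c.mk]
14. n4.ok = 3  [E.pre * -1]
15. n4.acc = 16  [E.pre + 19]
16. n4.hot = 21  [21]
17. n4.tag = 22  [E.pre + 25]
18. n10.cnt = true  [terminal]
19. n12.off = true  [true]
20. n13.cnt = true  [terminal]
21. n14.tag = "wy"  [terminal]
22. n15.cnt = false  [terminal]
23. n12.ok = "qwy"  ["q" ++ g.tag]
24. n12.cnt = "wyw"  [g.tag ++ "w"]
25. n17.fin = false  [terminal]
26. n18.cnt = false  [terminal]
27. n19.mk = 1  [terminal]
28. n16.lim = true  [c.mk > 0]
29. n16.pre = 6  [c.mk + 5]
30. n20.sig = "kwyw"  ["k" ++ C.cnt]
31. n20.acc = "wywk"  [C.cnt ++ "k"]
32. n20.idx = 16  [E.pre * -2 + 28]
33. n21.fin = false  [terminal]
34. n20.wid = false  [e.fin == true]
35. n11.ok = 21  [21]
36. n11.acc = 22  [len(C.cnt) + 19]
37. n11.hot = -5  [E.pre - 11]
38. n11.tag = 8  [E.pre + 2]
39. n3.ok = 27  [(if d.cnt then S₂.acc else S₁.tag) + 5]
40. n3.acc = -7  [S₁.tag - 29]
41. n3.hot = 20  [S₂.hot * -1 + 15]
42. n3.tag = 22  [S₁.hot * 2 - 20]
43. n1.wid = false  [false]
44. n0.ok = -4  [-4]
45. n0.acc = -4  [-4]
46. n0.hot = -7  [-7]
47. n0.tag = 6  [6]

27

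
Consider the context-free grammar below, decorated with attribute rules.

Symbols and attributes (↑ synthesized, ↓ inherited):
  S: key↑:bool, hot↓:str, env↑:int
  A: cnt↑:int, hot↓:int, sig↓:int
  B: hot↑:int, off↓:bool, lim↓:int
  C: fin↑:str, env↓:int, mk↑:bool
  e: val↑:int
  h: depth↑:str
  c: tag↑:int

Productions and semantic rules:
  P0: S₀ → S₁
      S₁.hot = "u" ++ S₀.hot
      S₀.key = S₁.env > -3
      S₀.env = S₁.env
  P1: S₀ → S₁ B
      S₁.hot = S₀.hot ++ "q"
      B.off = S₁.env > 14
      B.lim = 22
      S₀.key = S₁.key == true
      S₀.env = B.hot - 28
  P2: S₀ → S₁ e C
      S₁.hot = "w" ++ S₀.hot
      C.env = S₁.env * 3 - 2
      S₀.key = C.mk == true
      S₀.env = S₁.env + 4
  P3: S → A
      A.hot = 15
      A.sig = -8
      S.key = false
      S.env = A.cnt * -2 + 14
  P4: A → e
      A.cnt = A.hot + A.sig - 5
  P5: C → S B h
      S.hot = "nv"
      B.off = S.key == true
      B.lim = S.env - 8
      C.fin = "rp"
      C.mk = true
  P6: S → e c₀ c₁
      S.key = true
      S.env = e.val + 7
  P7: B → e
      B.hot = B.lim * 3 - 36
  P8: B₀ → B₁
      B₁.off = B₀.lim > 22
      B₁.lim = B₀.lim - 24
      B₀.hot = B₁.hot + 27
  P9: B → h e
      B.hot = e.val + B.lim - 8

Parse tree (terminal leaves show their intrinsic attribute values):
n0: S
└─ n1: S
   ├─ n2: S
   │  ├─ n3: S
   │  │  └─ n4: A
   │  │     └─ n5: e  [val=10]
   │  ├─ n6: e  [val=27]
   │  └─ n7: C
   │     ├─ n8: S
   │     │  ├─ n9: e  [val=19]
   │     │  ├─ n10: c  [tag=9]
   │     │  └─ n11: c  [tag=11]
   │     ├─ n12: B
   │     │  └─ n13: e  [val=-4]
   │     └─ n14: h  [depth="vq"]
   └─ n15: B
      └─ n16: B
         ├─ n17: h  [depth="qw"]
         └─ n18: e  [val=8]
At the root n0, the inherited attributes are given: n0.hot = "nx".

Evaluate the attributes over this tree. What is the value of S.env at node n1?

-3

1. n0.hot = "nx"  [given at root]
2. n1.hot = "unx"  ["u" ++ S₀.hot]
3. n2.hot = "unxq"  [S₀.hot ++ "q"]
4. n3.hot = "wunxq"  ["w" ++ S₀.hot]
5. n4.hot = 15  [15]
6. n4.sig = -8  [-8]
7. n5.val = 10  [terminal]
8. n4.cnt = 2  [A.hot + A.sig - 5]
9. n3.key = false  [false]
10. n3.env = 10  [A.cnt * -2 + 14]
11. n6.val = 27  [terminal]
12. n7.env = 28  [S₁.env * 3 - 2]
13. n8.hot = "nv"  ["nv"]
14. n9.val = 19  [terminal]
15. n10.tag = 9  [terminal]
16. n11.tag = 11  [terminal]
17. n8.key = true  [true]
18. n8.env = 26  [e.val + 7]
19. n12.off = true  [S.key == true]
20. n12.lim = 18  [S.env - 8]
21. n13.val = -4  [terminal]
22. n12.hot = 18  [B.lim * 3 - 36]
23. n14.depth = "vq"  [terminal]
24. n7.fin = "rp"  ["rp"]
25. n7.mk = true  [true]
26. n2.key = true  [C.mk == true]
27. n2.env = 14  [S₁.env + 4]
28. n15.off = false  [S₁.env > 14]
29. n15.lim = 22  [22]
30. n16.off = false  [B₀.lim > 22]
31. n16.lim = -2  [B₀.lim - 24]
32. n17.depth = "qw"  [terminal]
33. n18.val = 8  [terminal]
34. n16.hot = -2  [e.val + B.lim - 8]
35. n15.hot = 25  [B₁.hot + 27]
36. n1.key = true  [S₁.key == true]
37. n1.env = -3  [B.hot - 28]
38. n0.key = false  [S₁.env > -3]
39. n0.env = -3  [S₁.env]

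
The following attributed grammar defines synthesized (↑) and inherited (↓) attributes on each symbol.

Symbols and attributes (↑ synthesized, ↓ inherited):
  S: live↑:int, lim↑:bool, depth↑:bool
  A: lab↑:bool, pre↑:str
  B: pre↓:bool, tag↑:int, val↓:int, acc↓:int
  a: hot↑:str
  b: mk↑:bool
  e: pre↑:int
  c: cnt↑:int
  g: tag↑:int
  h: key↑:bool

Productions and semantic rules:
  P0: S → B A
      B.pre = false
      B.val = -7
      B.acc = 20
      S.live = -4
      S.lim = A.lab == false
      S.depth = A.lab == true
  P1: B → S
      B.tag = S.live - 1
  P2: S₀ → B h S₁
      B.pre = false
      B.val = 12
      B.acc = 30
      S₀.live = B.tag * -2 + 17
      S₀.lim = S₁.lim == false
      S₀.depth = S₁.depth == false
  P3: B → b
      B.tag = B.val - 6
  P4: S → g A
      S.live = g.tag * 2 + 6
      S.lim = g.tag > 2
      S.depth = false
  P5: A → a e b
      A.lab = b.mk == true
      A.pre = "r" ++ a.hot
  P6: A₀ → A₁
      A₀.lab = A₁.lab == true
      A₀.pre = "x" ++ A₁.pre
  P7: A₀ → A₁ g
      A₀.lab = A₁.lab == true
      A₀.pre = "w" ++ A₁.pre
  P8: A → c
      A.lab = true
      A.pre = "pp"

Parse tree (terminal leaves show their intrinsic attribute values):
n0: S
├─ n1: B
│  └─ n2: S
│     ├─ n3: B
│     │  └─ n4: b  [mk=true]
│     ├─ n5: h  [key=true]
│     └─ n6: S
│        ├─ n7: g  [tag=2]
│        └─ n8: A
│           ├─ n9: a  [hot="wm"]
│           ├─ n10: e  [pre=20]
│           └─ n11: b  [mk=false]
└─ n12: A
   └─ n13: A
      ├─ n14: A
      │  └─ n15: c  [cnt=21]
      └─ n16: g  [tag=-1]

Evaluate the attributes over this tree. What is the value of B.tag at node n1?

1. n1.pre = false  [false]
2. n1.val = -7  [-7]
3. n1.acc = 20  [20]
4. n3.pre = false  [false]
5. n3.val = 12  [12]
6. n3.acc = 30  [30]
7. n4.mk = true  [terminal]
8. n3.tag = 6  [B.val - 6]
9. n5.key = true  [terminal]
10. n7.tag = 2  [terminal]
11. n9.hot = "wm"  [terminal]
12. n10.pre = 20  [terminal]
13. n11.mk = false  [terminal]
14. n8.lab = false  [b.mk == true]
15. n8.pre = "rwm"  ["r" ++ a.hot]
16. n6.live = 10  [g.tag * 2 + 6]
17. n6.lim = false  [g.tag > 2]
18. n6.depth = false  [false]
19. n2.live = 5  [B.tag * -2 + 17]
20. n2.lim = true  [S₁.lim == false]
21. n2.depth = true  [S₁.depth == false]
22. n1.tag = 4  [S.live - 1]
23. n15.cnt = 21  [terminal]
24. n14.lab = true  [true]
25. n14.pre = "pp"  ["pp"]
26. n16.tag = -1  [terminal]
27. n13.lab = true  [A₁.lab == true]
28. n13.pre = "wpp"  ["w" ++ A₁.pre]
29. n12.lab = true  [A₁.lab == true]
30. n12.pre = "xwpp"  ["x" ++ A₁.pre]
31. n0.live = -4  [-4]
32. n0.lim = false  [A.lab == false]
33. n0.depth = true  [A.lab == true]

4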